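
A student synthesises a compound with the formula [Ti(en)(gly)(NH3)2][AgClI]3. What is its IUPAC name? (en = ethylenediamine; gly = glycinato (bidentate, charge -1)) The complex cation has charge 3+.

diammine(ethylenediamine)(glycinato)titanium(IV) chloroiodoargentate(I)

Both ions are complex: the cation is named first with the plain metal name, the anion second with the -ate form; each ion's ligands are alphabetised independently.
The complex cation is given as 3+; its ligand charges sum to -1, so Ti = +4.
With 3 anions per cation, each anion must be 3/3 = 1−.
Anion: ligand charges sum to -2; for the ion to be 1−, Ag = +1.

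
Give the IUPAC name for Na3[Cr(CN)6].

sodium hexacyanochromate(III)

The 3 sodium counter-ions carry a total charge of +3, so each complex ion is 3−.
Ligand charges: 6×cyano (-1 each); total -6. So Cr + (-6) = 3−, giving Cr = +3.
The complex ion is anionic, so chromium takes the -ate form chromate(III).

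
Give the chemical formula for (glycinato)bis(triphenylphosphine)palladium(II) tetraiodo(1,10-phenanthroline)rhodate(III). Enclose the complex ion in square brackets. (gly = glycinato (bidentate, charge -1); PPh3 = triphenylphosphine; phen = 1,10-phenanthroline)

[Pd(gly)(PPh3)2][RhI4(phen)]

Cation [Pd…]: ligand charges -1, Pd(II) ⇒ ion charge 1+.
Anion [Rh…]: ligand charges -4, Rh(III) ⇒ ion charge 1−.
One 1+ cation balances one 1− anion.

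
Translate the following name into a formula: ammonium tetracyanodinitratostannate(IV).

(NH4)2[Sn(CN)4(NO3)2]

Ligands: 2 nitrato (NO3, -1), 4 cyano (CN, -1). Ligand charge sum = -6.
With Sn in oxidation state +4, the complex ion is [Sn...]^2−.
Charge balance with ammonium (+1) requires 1 complex ion per 2 ammonium.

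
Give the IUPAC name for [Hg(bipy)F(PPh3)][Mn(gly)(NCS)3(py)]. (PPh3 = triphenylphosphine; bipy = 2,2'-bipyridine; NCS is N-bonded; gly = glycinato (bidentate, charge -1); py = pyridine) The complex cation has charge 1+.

The complex cation is given as 1+; its ligand charges sum to -1, so Hg = +2.
A 1:1 salt means the anion carries the equal and opposite charge, 1−.
Anion: ligand charges sum to -4; for the ion to be 1−, Mn = +3.

(2,2'-bipyridine)fluoro(triphenylphosphine)mercury(II) (glycinato)triisothiocyanato(pyridine)manganate(III)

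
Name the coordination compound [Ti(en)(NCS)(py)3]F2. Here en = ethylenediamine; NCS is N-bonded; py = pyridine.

The 2 fluoride counter-ions carry a total charge of -2, so each complex ion is 2+.
Ligand charges: 1×ethylenediamine (neutral), 1×isothiocyanato (-1 each), 3×pyridine (neutral); total -1. So Ti + (-1) = 2+, giving Ti = +3.
Ligands are named alphabetically: ethylenediamine before isothiocyanato before pyridine.

(ethylenediamine)isothiocyanatotris(pyridine)titanium(III) fluoride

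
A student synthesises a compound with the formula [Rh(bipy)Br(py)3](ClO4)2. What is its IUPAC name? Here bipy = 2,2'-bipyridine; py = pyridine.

The 2 perchlorate counter-ions carry a total charge of -2, so each complex ion is 2+.
Ligand charges: 1×2,2'-bipyridine (neutral), 3×pyridine (neutral), 1×bromo (-1 each); total -1. So Rh + (-1) = 2+, giving Rh = +3.
Ligands are named alphabetically: bipyridine before bromo before pyridine.

(2,2'-bipyridine)bromotris(pyridine)rhodium(III) perchlorate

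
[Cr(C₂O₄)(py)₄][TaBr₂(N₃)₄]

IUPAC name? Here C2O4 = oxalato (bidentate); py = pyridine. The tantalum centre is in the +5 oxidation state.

Both ions are complex: the cation is named first with the plain metal name, the anion second with the -ate form; each ion's ligands are alphabetised independently.
Ta is given as +5; the anion's ligand charges sum to -6, so the complex anion is 1−.
A 1:1 salt means the cation carries the equal and opposite charge, 1+.
Cation: ligand charges sum to -2; for the ion to be 1+, Cr = +3.

oxalatotetrakis(pyridine)chromium(III) tetraazidodibromotantalate(V)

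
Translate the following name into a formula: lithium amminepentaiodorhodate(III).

Li2[RhI5(NH3)]

Ligands: 1 ammine (NH3, neutral), 5 iodo (I, -1). Ligand charge sum = -5.
With Rh in oxidation state +3, the complex ion is [Rh...]^2−.
Charge balance with lithium (+1) requires 1 complex ion per 2 lithium.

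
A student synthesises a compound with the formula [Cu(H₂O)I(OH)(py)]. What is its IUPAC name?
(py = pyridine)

aquahydroxoiodo(pyridine)copper(II)

There is no counter-ion, so the complex is neutral overall.
Ligand charges: 1×iodo (-1 each), 1×pyridine (neutral), 1×aqua (neutral), 1×hydroxo (-1 each); total -2. So Cu + (-2) = 0, giving Cu = +2.
Ligands are named alphabetically: aqua before hydroxo before iodo before pyridine.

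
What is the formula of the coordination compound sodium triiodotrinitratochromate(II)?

Ligands: 3 iodo (I, -1), 3 nitrato (NO3, -1). Ligand charge sum = -6.
Charge balance with sodium (+1) requires 1 complex ion per 4 sodium.

Na4[CrI3(NO3)3]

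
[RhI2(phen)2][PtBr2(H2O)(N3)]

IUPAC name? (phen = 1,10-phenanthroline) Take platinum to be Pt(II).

Both ions are complex: the cation is named first with the plain metal name, the anion second with the -ate form; each ion's ligands are alphabetised independently.
Pt is given as +2; the anion's ligand charges sum to -3, so the complex anion is 1−.
A 1:1 salt means the cation carries the equal and opposite charge, 1+.
Cation: ligand charges sum to -2; for the ion to be 1+, Rh = +3.

diiodobis(1,10-phenanthroline)rhodium(III) aquaazidodibromoplatinate(II)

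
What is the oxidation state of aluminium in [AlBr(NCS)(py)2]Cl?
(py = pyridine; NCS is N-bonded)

1 chloride outside the brackets (-1 each) → the complex ion is 1+.
Ligand charges: 1×Br = -1; 2×py neutral; 1×NCS = -1; sum -2.
Al + (-2) = 1+ ⇒ Al is +3.

+3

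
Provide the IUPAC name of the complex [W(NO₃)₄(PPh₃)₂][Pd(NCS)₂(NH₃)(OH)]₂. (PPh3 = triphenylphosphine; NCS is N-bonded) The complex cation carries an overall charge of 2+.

tetranitratobis(triphenylphosphine)tungsten(VI) amminehydroxodiisothiocyanatopalladate(II)

The complex cation is given as 2+; its ligand charges sum to -4, so W = +6.
With 2 anions per cation, each anion must be 2/2 = 1−.
Anion: ligand charges sum to -3; for the ion to be 1−, Pd = +2.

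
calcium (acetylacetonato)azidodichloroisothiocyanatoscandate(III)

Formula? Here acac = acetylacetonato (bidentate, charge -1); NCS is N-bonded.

Ligands: 1 acetylacetonato (acac, -1), 1 azido (N3, -1), 1 isothiocyanato (NCS, -1), 2 chloro (Cl, -1). Ligand charge sum = -5.
With Sc in oxidation state +3, the complex ion is [Sc...]^2−.
Charge balance with calcium (+2) requires 1 complex ion per 1 calcium.

Ca[Sc(acac)Cl2(N3)(NCS)]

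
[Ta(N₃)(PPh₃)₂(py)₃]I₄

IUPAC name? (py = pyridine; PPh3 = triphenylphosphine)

azidotris(pyridine)bis(triphenylphosphine)tantalum(V) iodide

The 4 iodide counter-ions carry a total charge of -4, so each complex ion is 4+.
Ligand charges: 3×pyridine (neutral), 1×azido (-1 each), 2×triphenylphosphine (neutral); total -1. So Ta + (-1) = 4+, giving Ta = +5.
Ligands are named alphabetically: azido before pyridine before triphenylphosphine.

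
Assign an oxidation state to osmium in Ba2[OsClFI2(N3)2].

2 barium outside the brackets (+2 each) → the complex ion is 4−.
Ligand charges: 1×F = -1; 1×Cl = -1; 2×N3 = -2; 2×I = -2; sum -6.
Os + (-6) = 4− ⇒ Os is +2.

+2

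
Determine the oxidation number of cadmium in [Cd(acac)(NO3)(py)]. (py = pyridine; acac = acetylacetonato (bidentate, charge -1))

+2

No counter-ion: the bracketed complex is neutral.
Ligand charges: 1×py neutral; 1×NO3 = -1; 1×acac = -1; sum -2.
Cd + (-2) = 0 ⇒ Cd is +2.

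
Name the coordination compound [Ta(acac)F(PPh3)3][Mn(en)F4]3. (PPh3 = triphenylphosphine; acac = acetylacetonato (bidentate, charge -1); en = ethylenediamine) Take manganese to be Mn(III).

Both ions are complex: the cation is named first with the plain metal name, the anion second with the -ate form; each ion's ligands are alphabetised independently.
Mn is given as +3; the anion's ligand charges sum to -4, so the complex anion is 1−.
With 3 anions per cation, the cation must be 3×1 = 3+.
Cation: ligand charges sum to -2; for the ion to be 3+, Ta = +5.

(acetylacetonato)fluorotris(triphenylphosphine)tantalum(V) (ethylenediamine)tetrafluoromanganate(III)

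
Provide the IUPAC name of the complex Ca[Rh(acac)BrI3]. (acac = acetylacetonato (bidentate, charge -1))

The 1 calcium counter-ion carries a total charge of +2, so each complex ion is 2−.
Ligand charges: 3×iodo (-1 each), 1×bromo (-1 each), 1×acetylacetonato (-1 each); total -5. So Rh + (-5) = 2−, giving Rh = +3.
The complex ion is anionic, so rhodium takes the -ate form rhodate(III).

calcium (acetylacetonato)bromotriiodorhodate(III)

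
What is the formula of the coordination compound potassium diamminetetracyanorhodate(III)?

K[Rh(CN)4(NH3)2]

Ligands: 4 cyano (CN, -1), 2 ammine (NH3, neutral). Ligand charge sum = -4.
Charge balance with potassium (+1) requires 1 complex ion per 1 potassium.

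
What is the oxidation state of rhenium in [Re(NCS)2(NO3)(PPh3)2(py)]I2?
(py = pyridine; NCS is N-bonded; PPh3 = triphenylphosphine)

+5

2 iodide outside the brackets (-1 each) → the complex ion is 2+.
Ligand charges: 1×py neutral; 2×NCS = -2; 1×NO3 = -1; 2×PPh3 neutral; sum -3.
Re + (-3) = 2+ ⇒ Re is +5.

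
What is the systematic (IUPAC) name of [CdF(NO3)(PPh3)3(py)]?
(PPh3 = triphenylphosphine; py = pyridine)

There is no counter-ion, so the complex is neutral overall.
Ligand charges: 1×fluoro (-1 each), 3×triphenylphosphine (neutral), 1×pyridine (neutral), 1×nitrato (-1 each); total -2. So Cd + (-2) = 0, giving Cd = +2.
Ligands are named alphabetically: fluoro before nitrato before pyridine before triphenylphosphine.

fluoronitrato(pyridine)tris(triphenylphosphine)cadmium(II)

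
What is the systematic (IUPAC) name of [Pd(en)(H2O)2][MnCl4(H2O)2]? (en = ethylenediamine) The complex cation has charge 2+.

The complex cation is given as 2+; its ligand charges sum to 0, so Pd = +2.
A 1:1 salt means the anion carries the equal and opposite charge, 2−.
Anion: ligand charges sum to -4; for the ion to be 2−, Mn = +2.

diaqua(ethylenediamine)palladium(II) diaquatetrachloromanganate(II)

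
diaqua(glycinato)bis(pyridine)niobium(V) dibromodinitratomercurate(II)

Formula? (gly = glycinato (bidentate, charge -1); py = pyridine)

Cation [Nb…]: ligand charges -1, Nb(V) ⇒ ion charge 4+.
Anion [Hg…]: ligand charges -4, Hg(II) ⇒ ion charge 2−.
One 4+ cation requires 2 of the 2− anion.

[Nb(gly)(H2O)2(py)2][HgBr2(NO3)2]2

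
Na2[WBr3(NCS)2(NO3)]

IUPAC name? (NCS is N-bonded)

sodium tribromodiisothiocyanatonitratotungstate(IV)

The 2 sodium counter-ions carry a total charge of +2, so each complex ion is 2−.
Ligand charges: 1×nitrato (-1 each), 3×bromo (-1 each), 2×isothiocyanato (-1 each); total -6. So W + (-6) = 2−, giving W = +4.
Ligands are named alphabetically: bromo before isothiocyanato before nitrato.
The complex ion is anionic, so tungsten takes the -ate form tungstate(IV).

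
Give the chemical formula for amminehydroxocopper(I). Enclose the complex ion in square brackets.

[Cu(NH3)(OH)]

Ligands: 1 hydroxo (OH, -1), 1 ammine (NH3, neutral). Ligand charge sum = -1.
With Cu in oxidation state +1, the complex ion is [Cu...].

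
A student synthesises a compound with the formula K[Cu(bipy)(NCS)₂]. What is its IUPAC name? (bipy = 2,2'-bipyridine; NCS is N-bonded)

potassium (2,2'-bipyridine)diisothiocyanatocuprate(I)

The 1 potassium counter-ion carries a total charge of +1, so each complex ion is 1−.
Ligand charges: 1×2,2'-bipyridine (neutral), 2×isothiocyanato (-1 each); total -2. So Cu + (-2) = 1−, giving Cu = +1.
Ligands are named alphabetically: bipyridine before isothiocyanato.
The complex ion is anionic, so copper takes the -ate form cuprate(I).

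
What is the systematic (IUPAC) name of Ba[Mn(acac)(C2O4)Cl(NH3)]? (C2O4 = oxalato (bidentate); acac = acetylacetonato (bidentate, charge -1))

barium (acetylacetonato)amminechlorooxalatomanganate(II)

The 1 barium counter-ion carries a total charge of +2, so each complex ion is 2−.
Ligand charges: 1×chloro (-1 each), 1×oxalato (-2 each), 1×acetylacetonato (-1 each), 1×ammine (neutral); total -4. So Mn + (-4) = 2−, giving Mn = +2.
The complex ion is anionic, so manganese takes the -ate form manganate(II).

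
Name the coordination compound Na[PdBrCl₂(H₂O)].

sodium aquabromodichloropalladate(II)

The 1 sodium counter-ion carries a total charge of +1, so each complex ion is 1−.
Ligand charges: 1×aqua (neutral), 1×bromo (-1 each), 2×chloro (-1 each); total -3. So Pd + (-3) = 1−, giving Pd = +2.
Ligands are named alphabetically: aqua before bromo before chloro.
The complex ion is anionic, so palladium takes the -ate form palladate(II).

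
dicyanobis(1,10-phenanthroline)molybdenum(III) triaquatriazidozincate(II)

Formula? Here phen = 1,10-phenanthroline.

Cation [Mo…]: ligand charges -2, Mo(III) ⇒ ion charge 1+.
Anion [Zn…]: ligand charges -3, Zn(II) ⇒ ion charge 1−.

[Mo(CN)2(phen)2][Zn(H2O)3(N3)3]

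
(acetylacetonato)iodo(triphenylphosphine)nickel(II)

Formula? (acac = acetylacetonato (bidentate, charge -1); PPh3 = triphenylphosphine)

[Ni(acac)I(PPh3)]

Ligands: 1 iodo (I, -1), 1 acetylacetonato (acac, -1), 1 triphenylphosphine (PPh3, neutral). Ligand charge sum = -2.
With Ni in oxidation state +2, the complex ion is [Ni...].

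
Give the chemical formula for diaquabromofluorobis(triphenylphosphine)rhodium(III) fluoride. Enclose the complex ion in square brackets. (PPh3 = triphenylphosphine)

Ligands: 2 aqua (H2O, neutral), 1 bromo (Br, -1), 2 triphenylphosphine (PPh3, neutral), 1 fluoro (F, -1). Ligand charge sum = -2.
Charge balance with fluoride (-1) requires 1 complex ion per 1 fluoride.

[RhBrF(H2O)2(PPh3)2]F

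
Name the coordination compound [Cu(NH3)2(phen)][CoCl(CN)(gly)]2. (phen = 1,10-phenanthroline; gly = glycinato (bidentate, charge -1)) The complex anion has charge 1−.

diammine(1,10-phenanthroline)copper(II) chlorocyano(glycinato)cobaltate(II)

Both ions are complex: the cation is named first with the plain metal name, the anion second with the -ate form; each ion's ligands are alphabetised independently.
The complex anion is given as 1−; its ligand charges sum to -3, so Co = +2.
With 2 anions per cation, the cation must be 2×1 = 2+.
Cation: ligand charges sum to 0; for the ion to be 2+, Cu = +2.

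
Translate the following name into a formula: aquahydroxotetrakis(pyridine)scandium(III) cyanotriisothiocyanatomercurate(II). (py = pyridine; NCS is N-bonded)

Cation [Sc…]: ligand charges -1, Sc(III) ⇒ ion charge 2+.
Anion [Hg…]: ligand charges -4, Hg(II) ⇒ ion charge 2−.

[Sc(H2O)(OH)(py)4][Hg(CN)(NCS)3]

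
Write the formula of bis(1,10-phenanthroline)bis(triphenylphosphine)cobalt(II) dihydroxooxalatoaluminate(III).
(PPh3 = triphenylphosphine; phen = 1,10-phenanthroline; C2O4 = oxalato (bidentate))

[Co(phen)2(PPh3)2][Al(C2O4)(OH)2]2

Cation [Co…]: ligand charges 0, Co(II) ⇒ ion charge 2+.
Anion [Al…]: ligand charges -4, Al(III) ⇒ ion charge 1−.
One 2+ cation requires 2 of the 1− anion.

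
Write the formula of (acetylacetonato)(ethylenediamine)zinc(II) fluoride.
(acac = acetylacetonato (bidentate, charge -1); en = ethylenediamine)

[Zn(acac)(en)]F

Ligands: 1 acetylacetonato (acac, -1), 1 ethylenediamine (en, neutral). Ligand charge sum = -1.
With Zn in oxidation state +2, the complex ion is [Zn...]^1+.
Charge balance with fluoride (-1) requires 1 complex ion per 1 fluoride.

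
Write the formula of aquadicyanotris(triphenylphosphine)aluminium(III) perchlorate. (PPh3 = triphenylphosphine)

Ligands: 3 triphenylphosphine (PPh3, neutral), 1 aqua (H2O, neutral), 2 cyano (CN, -1). Ligand charge sum = -2.
With Al in oxidation state +3, the complex ion is [Al...]^1+.
Charge balance with perchlorate (-1) requires 1 complex ion per 1 perchlorate.

[Al(CN)2(H2O)(PPh3)3]ClO4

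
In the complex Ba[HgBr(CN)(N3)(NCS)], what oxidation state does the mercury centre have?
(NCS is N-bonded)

+2

1 barium outside the brackets (+2 each) → the complex ion is 2−.
Ligand charges: 1×CN = -1; 1×N3 = -1; 1×Br = -1; 1×NCS = -1; sum -4.
Hg + (-4) = 2− ⇒ Hg is +2.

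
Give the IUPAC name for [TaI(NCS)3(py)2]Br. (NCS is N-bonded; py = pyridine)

iodotriisothiocyanatobis(pyridine)tantalum(V) bromide

The 1 bromide counter-ion carries a total charge of -1, so each complex ion is 1+.
Ligand charges: 1×iodo (-1 each), 3×isothiocyanato (-1 each), 2×pyridine (neutral); total -4. So Ta + (-4) = 1+, giving Ta = +5.
Ligands are named alphabetically: iodo before isothiocyanato before pyridine.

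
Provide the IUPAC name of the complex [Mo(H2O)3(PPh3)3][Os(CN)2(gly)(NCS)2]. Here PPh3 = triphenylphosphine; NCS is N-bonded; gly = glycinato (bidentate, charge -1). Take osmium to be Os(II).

Both ions are complex: the cation is named first with the plain metal name, the anion second with the -ate form; each ion's ligands are alphabetised independently.
Os is given as +2; the anion's ligand charges sum to -5, so the complex anion is 3−.
A 1:1 salt means the cation carries the equal and opposite charge, 3+.
Cation: ligand charges sum to 0; for the ion to be 3+, Mo = +3.

triaquatris(triphenylphosphine)molybdenum(III) dicyano(glycinato)diisothiocyanatoosmate(II)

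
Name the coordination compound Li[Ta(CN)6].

The 1 lithium counter-ion carries a total charge of +1, so each complex ion is 1−.
Ligand charges: 6×cyano (-1 each); total -6. So Ta + (-6) = 1−, giving Ta = +5.
The complex ion is anionic, so tantalum takes the -ate form tantalate(V).

lithium hexacyanotantalate(V)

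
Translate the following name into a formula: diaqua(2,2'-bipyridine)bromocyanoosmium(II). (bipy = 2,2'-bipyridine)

Ligands: 2 aqua (H2O, neutral), 1 2,2'-bipyridine (bipy, neutral), 1 cyano (CN, -1), 1 bromo (Br, -1). Ligand charge sum = -2.
With Os in oxidation state +2, the complex ion is [Os...].

[Os(bipy)Br(CN)(H2O)2]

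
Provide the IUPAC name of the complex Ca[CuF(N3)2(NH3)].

calcium amminediazidofluorocuprate(I)

The 1 calcium counter-ion carries a total charge of +2, so each complex ion is 2−.
Ligand charges: 2×azido (-1 each), 1×ammine (neutral), 1×fluoro (-1 each); total -3. So Cu + (-3) = 2−, giving Cu = +1.
The complex ion is anionic, so copper takes the -ate form cuprate(I).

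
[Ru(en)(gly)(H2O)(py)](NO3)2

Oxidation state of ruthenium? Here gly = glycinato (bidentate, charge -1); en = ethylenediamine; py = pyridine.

+3

2 nitrate outside the brackets (-1 each) → the complex ion is 2+.
Ligand charges: 1×gly = -1; 1×en neutral; 1×H2O neutral; 1×py neutral; sum -1.
Ru + (-1) = 2+ ⇒ Ru is +3.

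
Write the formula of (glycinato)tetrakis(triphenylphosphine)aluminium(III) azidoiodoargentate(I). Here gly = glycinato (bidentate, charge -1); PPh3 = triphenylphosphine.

[Al(gly)(PPh3)4][AgI(N3)]2

Cation [Al…]: ligand charges -1, Al(III) ⇒ ion charge 2+.
Anion [Ag…]: ligand charges -2, Ag(I) ⇒ ion charge 1−.
One 2+ cation requires 2 of the 1− anion.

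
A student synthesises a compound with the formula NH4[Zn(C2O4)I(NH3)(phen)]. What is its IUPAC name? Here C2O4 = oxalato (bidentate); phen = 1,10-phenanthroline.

ammonium ammineiodooxalato(1,10-phenanthroline)zincate(II)

The 1 ammonium counter-ion carries a total charge of +1, so each complex ion is 1−.
Ligand charges: 1×ammine (neutral), 1×oxalato (-2 each), 1×1,10-phenanthroline (neutral), 1×iodo (-1 each); total -3. So Zn + (-3) = 1−, giving Zn = +2.
Ligands are named alphabetically: ammine before iodo before oxalato before phenanthroline.
The complex ion is anionic, so zinc takes the -ate form zincate(II).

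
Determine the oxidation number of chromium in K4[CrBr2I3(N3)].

4 potassium outside the brackets (+1 each) → the complex ion is 4−.
Ligand charges: 3×I = -3; 1×N3 = -1; 2×Br = -2; sum -6.
Cr + (-6) = 4− ⇒ Cr is +2.

+2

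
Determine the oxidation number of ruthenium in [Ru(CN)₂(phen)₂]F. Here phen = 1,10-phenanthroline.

+3

1 fluoride outside the brackets (-1 each) → the complex ion is 1+.
Ligand charges: 2×CN = -2; 2×phen neutral; sum -2.
Ru + (-2) = 1+ ⇒ Ru is +3.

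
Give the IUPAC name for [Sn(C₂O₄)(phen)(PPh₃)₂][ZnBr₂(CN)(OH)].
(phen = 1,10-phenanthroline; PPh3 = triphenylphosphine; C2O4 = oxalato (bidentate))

oxalato(1,10-phenanthroline)bis(triphenylphosphine)tin(IV) dibromocyanohydroxozincate(II)

Both ions are complex: the cation is named first with the plain metal name, the anion second with the -ate form; each ion's ligands are alphabetised independently.
Zinc is always +2 in its complexes; the anion's ligand charges sum to -4, so the complex anion is 2−.
A 1:1 salt means the cation carries the equal and opposite charge, 2+.
Cation: ligand charges sum to -2; for the ion to be 2+, Sn = +4.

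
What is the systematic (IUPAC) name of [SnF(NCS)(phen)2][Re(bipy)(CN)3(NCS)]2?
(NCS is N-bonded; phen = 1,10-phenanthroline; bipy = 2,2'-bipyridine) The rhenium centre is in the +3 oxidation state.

Re is given as +3; the anion's ligand charges sum to -4, so the complex anion is 1−.
With 2 anions per cation, the cation must be 2×1 = 2+.
Cation: ligand charges sum to -2; for the ion to be 2+, Sn = +4.

fluoroisothiocyanatobis(1,10-phenanthroline)tin(IV) (2,2'-bipyridine)tricyanoisothiocyanatorhenate(III)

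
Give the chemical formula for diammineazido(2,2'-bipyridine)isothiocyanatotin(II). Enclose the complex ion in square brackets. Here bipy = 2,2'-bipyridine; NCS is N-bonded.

Ligands: 2 ammine (NH3, neutral), 1 2,2'-bipyridine (bipy, neutral), 1 isothiocyanato (NCS, -1), 1 azido (N3, -1). Ligand charge sum = -2.
With Sn in oxidation state +2, the complex ion is [Sn...].

[Sn(bipy)(N3)(NCS)(NH3)2]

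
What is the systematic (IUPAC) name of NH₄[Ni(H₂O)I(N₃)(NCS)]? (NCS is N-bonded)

ammonium aquaazidoiodoisothiocyanatonickelate(II)

The 1 ammonium counter-ion carries a total charge of +1, so each complex ion is 1−.
Ligand charges: 1×aqua (neutral), 1×isothiocyanato (-1 each), 1×iodo (-1 each), 1×azido (-1 each); total -3. So Ni + (-3) = 1−, giving Ni = +2.
The complex ion is anionic, so nickel takes the -ate form nickelate(II).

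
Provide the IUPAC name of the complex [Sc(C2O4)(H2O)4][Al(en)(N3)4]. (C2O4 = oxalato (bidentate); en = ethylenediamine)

Aluminium is always +3 in its complexes; the anion's ligand charges sum to -4, so the complex anion is 1−.
A 1:1 salt means the cation carries the equal and opposite charge, 1+.
Cation: ligand charges sum to -2; for the ion to be 1+, Sc = +3.

tetraaquaoxalatoscandium(III) tetraazido(ethylenediamine)aluminate(III)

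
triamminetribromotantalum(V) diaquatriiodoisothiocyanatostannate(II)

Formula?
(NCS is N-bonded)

[TaBr3(NH3)3][Sn(H2O)2I3(NCS)]

Cation [Ta…]: ligand charges -3, Ta(V) ⇒ ion charge 2+.
Anion [Sn…]: ligand charges -4, Sn(II) ⇒ ion charge 2−.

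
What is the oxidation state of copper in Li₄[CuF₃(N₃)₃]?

+2

4 lithium outside the brackets (+1 each) → the complex ion is 4−.
Ligand charges: 3×F = -3; 3×N3 = -3; sum -6.
Cu + (-6) = 4− ⇒ Cu is +2.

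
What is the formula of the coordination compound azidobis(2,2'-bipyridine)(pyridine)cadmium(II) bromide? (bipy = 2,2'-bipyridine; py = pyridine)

Ligands: 1 azido (N3, -1), 2 2,2'-bipyridine (bipy, neutral), 1 pyridine (py, neutral). Ligand charge sum = -1.
With Cd in oxidation state +2, the complex ion is [Cd...]^1+.
Charge balance with bromide (-1) requires 1 complex ion per 1 bromide.

[Cd(bipy)2(N3)(py)]Br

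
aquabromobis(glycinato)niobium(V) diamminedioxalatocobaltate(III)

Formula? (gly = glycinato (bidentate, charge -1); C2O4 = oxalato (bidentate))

Cation [Nb…]: ligand charges -3, Nb(V) ⇒ ion charge 2+.
Anion [Co…]: ligand charges -4, Co(III) ⇒ ion charge 1−.

[NbBr(gly)2(H2O)][Co(C2O4)2(NH3)2]2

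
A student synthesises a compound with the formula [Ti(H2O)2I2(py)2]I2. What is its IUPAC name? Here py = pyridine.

diaquadiiodobis(pyridine)titanium(IV) iodide

The 2 iodide counter-ions carry a total charge of -2, so each complex ion is 2+.
Ligand charges: 2×pyridine (neutral), 2×iodo (-1 each), 2×aqua (neutral); total -2. So Ti + (-2) = 2+, giving Ti = +4.
Ligands are named alphabetically: aqua before iodo before pyridine.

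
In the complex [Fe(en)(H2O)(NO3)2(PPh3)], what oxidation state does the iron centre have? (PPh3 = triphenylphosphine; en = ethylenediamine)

+2

No counter-ion: the bracketed complex is neutral.
Ligand charges: 1×H2O neutral; 2×NO3 = -2; 1×PPh3 neutral; 1×en neutral; sum -2.
Fe + (-2) = 0 ⇒ Fe is +2.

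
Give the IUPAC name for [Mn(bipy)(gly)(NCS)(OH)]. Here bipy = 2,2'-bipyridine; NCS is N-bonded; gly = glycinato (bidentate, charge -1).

(2,2'-bipyridine)(glycinato)hydroxoisothiocyanatomanganese(III)

There is no counter-ion, so the complex is neutral overall.
Ligand charges: 1×2,2'-bipyridine (neutral), 1×isothiocyanato (-1 each), 1×hydroxo (-1 each), 1×glycinato (-1 each); total -3. So Mn + (-3) = 0, giving Mn = +3.
Ligands are named alphabetically: bipyridine before glycinato before hydroxo before isothiocyanato.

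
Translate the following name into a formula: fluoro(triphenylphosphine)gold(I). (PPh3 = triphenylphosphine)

Ligands: 1 fluoro (F, -1), 1 triphenylphosphine (PPh3, neutral). Ligand charge sum = -1.
With Au in oxidation state +1, the complex ion is [Au...].

[AuF(PPh3)]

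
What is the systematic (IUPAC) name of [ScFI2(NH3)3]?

There is no counter-ion, so the complex is neutral overall.
Ligand charges: 3×ammine (neutral), 2×iodo (-1 each), 1×fluoro (-1 each); total -3. So Sc + (-3) = 0, giving Sc = +3.
Ligands are named alphabetically: ammine before fluoro before iodo.

triamminefluorodiiodoscandium(III)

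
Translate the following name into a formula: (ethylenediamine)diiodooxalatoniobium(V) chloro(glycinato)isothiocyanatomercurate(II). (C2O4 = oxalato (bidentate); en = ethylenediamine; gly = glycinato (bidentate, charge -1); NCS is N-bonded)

[Nb(C2O4)(en)I2][HgCl(gly)(NCS)]

Cation [Nb…]: ligand charges -4, Nb(V) ⇒ ion charge 1+.
Anion [Hg…]: ligand charges -3, Hg(II) ⇒ ion charge 1−.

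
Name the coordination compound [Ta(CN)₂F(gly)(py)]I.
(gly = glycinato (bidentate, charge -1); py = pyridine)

The 1 iodide counter-ion carries a total charge of -1, so each complex ion is 1+.
Ligand charges: 1×glycinato (-1 each), 2×cyano (-1 each), 1×pyridine (neutral), 1×fluoro (-1 each); total -4. So Ta + (-4) = 1+, giving Ta = +5.
Ligands are named alphabetically: cyano before fluoro before glycinato before pyridine.

dicyanofluoro(glycinato)(pyridine)tantalum(V) iodide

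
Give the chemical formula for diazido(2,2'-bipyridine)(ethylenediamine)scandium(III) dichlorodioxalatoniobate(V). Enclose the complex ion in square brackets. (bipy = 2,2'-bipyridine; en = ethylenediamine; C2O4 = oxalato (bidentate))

[Sc(bipy)(en)(N3)2][Nb(C2O4)2Cl2]

Cation [Sc…]: ligand charges -2, Sc(III) ⇒ ion charge 1+.
Anion [Nb…]: ligand charges -6, Nb(V) ⇒ ion charge 1−.
One 1+ cation balances one 1− anion.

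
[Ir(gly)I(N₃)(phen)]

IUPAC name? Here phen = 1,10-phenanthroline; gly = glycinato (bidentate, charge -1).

azido(glycinato)iodo(1,10-phenanthroline)iridium(III)

There is no counter-ion, so the complex is neutral overall.
Ligand charges: 1×azido (-1 each), 1×1,10-phenanthroline (neutral), 1×glycinato (-1 each), 1×iodo (-1 each); total -3. So Ir + (-3) = 0, giving Ir = +3.
Ligands are named alphabetically: azido before glycinato before iodo before phenanthroline.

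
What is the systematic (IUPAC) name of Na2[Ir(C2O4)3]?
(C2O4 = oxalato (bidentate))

sodium trioxalatoiridate(IV)

The 2 sodium counter-ions carry a total charge of +2, so each complex ion is 2−.
Ligand charges: 3×oxalato (-2 each); total -6. So Ir + (-6) = 2−, giving Ir = +4.
The complex ion is anionic, so iridium takes the -ate form iridate(IV).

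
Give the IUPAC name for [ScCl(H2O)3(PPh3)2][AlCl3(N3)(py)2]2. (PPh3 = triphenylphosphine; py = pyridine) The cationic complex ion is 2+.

Both ions are complex: the cation is named first with the plain metal name, the anion second with the -ate form; each ion's ligands are alphabetised independently.
The complex cation is given as 2+; its ligand charges sum to -1, so Sc = +3.
With 2 anions per cation, each anion must be 2/2 = 1−.
Anion: ligand charges sum to -4; for the ion to be 1−, Al = +3.

triaquachlorobis(triphenylphosphine)scandium(III) azidotrichlorobis(pyridine)aluminate(III)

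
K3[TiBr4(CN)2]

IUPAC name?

potassium tetrabromodicyanotitanate(III)

The 3 potassium counter-ions carry a total charge of +3, so each complex ion is 3−.
Ligand charges: 2×cyano (-1 each), 4×bromo (-1 each); total -6. So Ti + (-6) = 3−, giving Ti = +3.
The complex ion is anionic, so titanium takes the -ate form titanate(III).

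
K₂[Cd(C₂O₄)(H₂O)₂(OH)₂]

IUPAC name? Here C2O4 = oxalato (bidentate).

The 2 potassium counter-ions carry a total charge of +2, so each complex ion is 2−.
Ligand charges: 2×hydroxo (-1 each), 1×oxalato (-2 each), 2×aqua (neutral); total -4. So Cd + (-4) = 2−, giving Cd = +2.
The complex ion is anionic, so cadmium takes the -ate form cadmate(II).

potassium diaquadihydroxooxalatocadmate(II)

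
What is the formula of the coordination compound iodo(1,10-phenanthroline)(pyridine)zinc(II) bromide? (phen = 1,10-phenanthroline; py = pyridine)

[ZnI(phen)(py)]Br

Ligands: 1 iodo (I, -1), 1 1,10-phenanthroline (phen, neutral), 1 pyridine (py, neutral). Ligand charge sum = -1.
With Zn in oxidation state +2, the complex ion is [Zn...]^1+.
Charge balance with bromide (-1) requires 1 complex ion per 1 bromide.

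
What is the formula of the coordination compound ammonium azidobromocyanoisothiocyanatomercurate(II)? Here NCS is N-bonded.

Ligands: 1 isothiocyanato (NCS, -1), 1 bromo (Br, -1), 1 azido (N3, -1), 1 cyano (CN, -1). Ligand charge sum = -4.
Charge balance with ammonium (+1) requires 1 complex ion per 2 ammonium.

(NH4)2[HgBr(CN)(N3)(NCS)]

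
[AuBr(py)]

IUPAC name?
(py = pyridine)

There is no counter-ion, so the complex is neutral overall.
Ligand charges: 1×pyridine (neutral), 1×bromo (-1 each); total -1. So Au + (-1) = 0, giving Au = +1.
Ligands are named alphabetically: bromo before pyridine.

bromo(pyridine)gold(I)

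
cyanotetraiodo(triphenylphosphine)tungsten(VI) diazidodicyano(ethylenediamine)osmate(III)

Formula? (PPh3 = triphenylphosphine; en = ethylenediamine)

Cation [W…]: ligand charges -5, W(VI) ⇒ ion charge 1+.
Anion [Os…]: ligand charges -4, Os(III) ⇒ ion charge 1−.

[W(CN)I4(PPh3)][Os(CN)2(en)(N3)2]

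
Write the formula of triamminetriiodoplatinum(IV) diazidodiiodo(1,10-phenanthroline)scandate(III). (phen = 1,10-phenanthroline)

Cation [Pt…]: ligand charges -3, Pt(IV) ⇒ ion charge 1+.
Anion [Sc…]: ligand charges -4, Sc(III) ⇒ ion charge 1−.

[PtI3(NH3)3][ScI2(N3)2(phen)]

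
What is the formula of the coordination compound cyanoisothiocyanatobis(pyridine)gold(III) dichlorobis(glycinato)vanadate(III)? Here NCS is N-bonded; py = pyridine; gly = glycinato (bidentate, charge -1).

[Au(CN)(NCS)(py)2][VCl2(gly)2]

Cation [Au…]: ligand charges -2, Au(III) ⇒ ion charge 1+.
Anion [V…]: ligand charges -4, V(III) ⇒ ion charge 1−.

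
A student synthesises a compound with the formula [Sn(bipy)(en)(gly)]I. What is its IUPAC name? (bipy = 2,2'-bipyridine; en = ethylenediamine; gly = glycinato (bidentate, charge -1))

(2,2'-bipyridine)(ethylenediamine)(glycinato)tin(II) iodide

The 1 iodide counter-ion carries a total charge of -1, so each complex ion is 1+.
Ligand charges: 1×2,2'-bipyridine (neutral), 1×ethylenediamine (neutral), 1×glycinato (-1 each); total -1. So Sn + (-1) = 1+, giving Sn = +2.
Ligands are named alphabetically: bipyridine before ethylenediamine before glycinato.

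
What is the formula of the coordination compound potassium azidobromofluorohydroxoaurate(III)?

K[AuBrF(N3)(OH)]

Ligands: 1 azido (N3, -1), 1 fluoro (F, -1), 1 hydroxo (OH, -1), 1 bromo (Br, -1). Ligand charge sum = -4.
With Au in oxidation state +3, the complex ion is [Au...]^1−.
Charge balance with potassium (+1) requires 1 complex ion per 1 potassium.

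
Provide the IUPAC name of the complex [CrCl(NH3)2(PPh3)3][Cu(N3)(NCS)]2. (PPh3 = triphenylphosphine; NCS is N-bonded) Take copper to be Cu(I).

diamminechlorotris(triphenylphosphine)chromium(III) azidoisothiocyanatocuprate(I)

Cu is given as +1; the anion's ligand charges sum to -2, so the complex anion is 1−.
With 2 anions per cation, the cation must be 2×1 = 2+.
Cation: ligand charges sum to -1; for the ion to be 2+, Cr = +3.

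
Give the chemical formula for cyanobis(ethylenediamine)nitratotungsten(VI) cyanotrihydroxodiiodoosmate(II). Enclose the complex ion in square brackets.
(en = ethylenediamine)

Cation [W…]: ligand charges -2, W(VI) ⇒ ion charge 4+.
Anion [Os…]: ligand charges -6, Os(II) ⇒ ion charge 4−.

[W(CN)(en)2(NO3)][Os(CN)I2(OH)3]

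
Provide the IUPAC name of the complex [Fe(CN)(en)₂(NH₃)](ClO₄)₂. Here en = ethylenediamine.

amminecyanobis(ethylenediamine)iron(III) perchlorate

The 2 perchlorate counter-ions carry a total charge of -2, so each complex ion is 2+.
Ligand charges: 1×cyano (-1 each), 2×ethylenediamine (neutral), 1×ammine (neutral); total -1. So Fe + (-1) = 2+, giving Fe = +3.
Ligands are named alphabetically: ammine before cyano before ethylenediamine.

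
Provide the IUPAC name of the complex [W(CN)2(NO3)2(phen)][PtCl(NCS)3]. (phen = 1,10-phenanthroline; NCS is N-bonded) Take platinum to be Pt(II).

Pt is given as +2; the anion's ligand charges sum to -4, so the complex anion is 2−.
A 1:1 salt means the cation carries the equal and opposite charge, 2+.
Cation: ligand charges sum to -4; for the ion to be 2+, W = +6.

dicyanodinitrato(1,10-phenanthroline)tungsten(VI) chlorotriisothiocyanatoplatinate(II)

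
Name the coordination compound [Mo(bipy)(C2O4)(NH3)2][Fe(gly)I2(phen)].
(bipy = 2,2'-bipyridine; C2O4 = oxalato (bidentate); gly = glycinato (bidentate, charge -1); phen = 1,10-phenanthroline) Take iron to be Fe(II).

diammine(2,2'-bipyridine)oxalatomolybdenum(III) (glycinato)diiodo(1,10-phenanthroline)ferrate(II)

Both ions are complex: the cation is named first with the plain metal name, the anion second with the -ate form; each ion's ligands are alphabetised independently.
Fe is given as +2; the anion's ligand charges sum to -3, so the complex anion is 1−.
A 1:1 salt means the cation carries the equal and opposite charge, 1+.
Cation: ligand charges sum to -2; for the ion to be 1+, Mo = +3.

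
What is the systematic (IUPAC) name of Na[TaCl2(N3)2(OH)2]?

sodium diazidodichlorodihydroxotantalate(V)

The 1 sodium counter-ion carries a total charge of +1, so each complex ion is 1−.
Ligand charges: 2×azido (-1 each), 2×chloro (-1 each), 2×hydroxo (-1 each); total -6. So Ta + (-6) = 1−, giving Ta = +5.
The complex ion is anionic, so tantalum takes the -ate form tantalate(V).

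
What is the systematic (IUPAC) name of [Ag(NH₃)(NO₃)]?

There is no counter-ion, so the complex is neutral overall.
Ligand charges: 1×ammine (neutral), 1×nitrato (-1 each); total -1. So Ag + (-1) = 0, giving Ag = +1.
Ligands are named alphabetically: ammine before nitrato.

amminenitratosilver(I)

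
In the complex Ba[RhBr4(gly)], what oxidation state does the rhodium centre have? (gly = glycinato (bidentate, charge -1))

+3

1 barium outside the brackets (+2 each) → the complex ion is 2−.
Ligand charges: 4×Br = -4; 1×gly = -1; sum -5.
Rh + (-5) = 2− ⇒ Rh is +3.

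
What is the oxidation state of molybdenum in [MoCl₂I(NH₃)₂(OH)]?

No counter-ion: the bracketed complex is neutral.
Ligand charges: 1×I = -1; 1×OH = -1; 2×Cl = -2; 2×NH3 neutral; sum -4.
Mo + (-4) = 0 ⇒ Mo is +4.

+4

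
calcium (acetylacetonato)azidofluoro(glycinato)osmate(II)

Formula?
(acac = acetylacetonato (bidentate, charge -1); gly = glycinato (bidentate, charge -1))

Ligands: 1 acetylacetonato (acac, -1), 1 fluoro (F, -1), 1 azido (N3, -1), 1 glycinato (gly, -1). Ligand charge sum = -4.
Charge balance with calcium (+2) requires 1 complex ion per 1 calcium.

Ca[Os(acac)F(gly)(N3)]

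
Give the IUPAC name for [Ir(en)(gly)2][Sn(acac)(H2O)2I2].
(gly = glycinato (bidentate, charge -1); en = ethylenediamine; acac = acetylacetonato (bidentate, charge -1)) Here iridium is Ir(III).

(ethylenediamine)bis(glycinato)iridium(III) (acetylacetonato)diaquadiiodostannate(II)

Ir is given as +3; the cation's ligand charges sum to -2, so the complex cation is 1+.
A 1:1 salt means the anion carries the equal and opposite charge, 1−.
Anion: ligand charges sum to -3; for the ion to be 1−, Sn = +2.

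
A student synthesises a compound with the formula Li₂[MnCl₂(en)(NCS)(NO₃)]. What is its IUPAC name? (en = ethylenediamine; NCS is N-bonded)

lithium dichloro(ethylenediamine)isothiocyanatonitratomanganate(II)

The 2 lithium counter-ions carry a total charge of +2, so each complex ion is 2−.
Ligand charges: 1×ethylenediamine (neutral), 1×isothiocyanato (-1 each), 1×nitrato (-1 each), 2×chloro (-1 each); total -4. So Mn + (-4) = 2−, giving Mn = +2.
Ligands are named alphabetically: chloro before ethylenediamine before isothiocyanato before nitrato.
The complex ion is anionic, so manganese takes the -ate form manganate(II).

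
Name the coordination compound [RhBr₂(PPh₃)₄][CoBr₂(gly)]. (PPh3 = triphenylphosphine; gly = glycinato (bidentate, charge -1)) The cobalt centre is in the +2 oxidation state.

dibromotetrakis(triphenylphosphine)rhodium(III) dibromo(glycinato)cobaltate(II)

Both ions are complex: the cation is named first with the plain metal name, the anion second with the -ate form; each ion's ligands are alphabetised independently.
Co is given as +2; the anion's ligand charges sum to -3, so the complex anion is 1−.
A 1:1 salt means the cation carries the equal and opposite charge, 1+.
Cation: ligand charges sum to -2; for the ion to be 1+, Rh = +3.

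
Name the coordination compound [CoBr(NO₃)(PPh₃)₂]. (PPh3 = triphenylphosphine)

There is no counter-ion, so the complex is neutral overall.
Ligand charges: 1×bromo (-1 each), 1×nitrato (-1 each), 2×triphenylphosphine (neutral); total -2. So Co + (-2) = 0, giving Co = +2.
Ligands are named alphabetically: bromo before nitrato before triphenylphosphine.

bromonitratobis(triphenylphosphine)cobalt(II)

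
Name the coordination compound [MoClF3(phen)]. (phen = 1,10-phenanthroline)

chlorotrifluoro(1,10-phenanthroline)molybdenum(IV)

There is no counter-ion, so the complex is neutral overall.
Ligand charges: 3×fluoro (-1 each), 1×chloro (-1 each), 1×1,10-phenanthroline (neutral); total -4. So Mo + (-4) = 0, giving Mo = +4.
Ligands are named alphabetically: chloro before fluoro before phenanthroline.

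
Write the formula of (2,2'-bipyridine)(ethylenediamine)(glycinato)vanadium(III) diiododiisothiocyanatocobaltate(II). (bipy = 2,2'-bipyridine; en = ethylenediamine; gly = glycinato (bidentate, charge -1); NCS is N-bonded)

Cation [V…]: ligand charges -1, V(III) ⇒ ion charge 2+.
Anion [Co…]: ligand charges -4, Co(II) ⇒ ion charge 2−.
One 2+ cation balances one 2− anion.

[V(bipy)(en)(gly)][CoI2(NCS)2]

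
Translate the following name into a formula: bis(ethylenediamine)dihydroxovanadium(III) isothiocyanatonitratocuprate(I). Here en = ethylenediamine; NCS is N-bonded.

Cation [V…]: ligand charges -2, V(III) ⇒ ion charge 1+.
Anion [Cu…]: ligand charges -2, Cu(I) ⇒ ion charge 1−.

[V(en)2(OH)2][Cu(NCS)(NO3)]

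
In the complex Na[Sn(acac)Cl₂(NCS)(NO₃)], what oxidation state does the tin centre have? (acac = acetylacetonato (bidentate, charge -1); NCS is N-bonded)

+4

1 sodium outside the brackets (+1 each) → the complex ion is 1−.
Ligand charges: 1×NO3 = -1; 1×acac = -1; 2×Cl = -2; 1×NCS = -1; sum -5.
Sn + (-5) = 1− ⇒ Sn is +4.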